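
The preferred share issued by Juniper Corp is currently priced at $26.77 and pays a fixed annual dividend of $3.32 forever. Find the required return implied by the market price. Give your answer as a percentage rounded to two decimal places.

P = C/r ⇒ r = C/P = $3.32/$26.77 = 0.124019

12.40%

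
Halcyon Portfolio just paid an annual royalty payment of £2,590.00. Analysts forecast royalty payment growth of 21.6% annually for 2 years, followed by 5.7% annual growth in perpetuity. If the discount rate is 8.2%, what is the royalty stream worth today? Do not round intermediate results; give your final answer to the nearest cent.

D_1 = 3149.44000
D_2 = 3829.71904
Terminal value at year 2: TV = D_2×(1+g_2)/(r−g_2) = 4048.01303/0.025 = 161920.52101
P_0 = D_1/(1+r)^1 + D_2/(1+r)^2 + TV/(1+r)^2
    = 2910.75786 + 3271.23988 + 138308.02222 = 144490.01996

£144490.02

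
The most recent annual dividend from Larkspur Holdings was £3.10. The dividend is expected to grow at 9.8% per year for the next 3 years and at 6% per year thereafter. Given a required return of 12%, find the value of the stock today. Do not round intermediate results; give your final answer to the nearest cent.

D_1 = 3.40380
D_2 = 3.73737
D_3 = 4.10363
Terminal value at year 3: TV = D_3×(1+g_2)/(r−g_2) = 4.34985/0.06 = 72.49755
P_0 = D_1/(1+r)^1 + D_2/(1+r)^2 + D_3/(1+r)^3 + TV/(1+r)^3
    = 3.03911 + 2.97941 + 2.92089 + 51.60232 = 60.54173

£60.54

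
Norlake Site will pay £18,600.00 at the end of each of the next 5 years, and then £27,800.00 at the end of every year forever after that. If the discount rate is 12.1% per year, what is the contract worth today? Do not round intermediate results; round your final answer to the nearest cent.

£196670.12

PV of 5-year annuity: £18,600.00 × [1 − (1+0.121)^−5] / 0.121 = 66883.06806
Perpetuity value at year 5: £27,800.00 / 0.121 = 229752.06612
PV of perpetuity: 229752.06612 / (1+0.121)^5 = 129787.05042
Total PV = 66883.06806 + 129787.05042 = 196670.11847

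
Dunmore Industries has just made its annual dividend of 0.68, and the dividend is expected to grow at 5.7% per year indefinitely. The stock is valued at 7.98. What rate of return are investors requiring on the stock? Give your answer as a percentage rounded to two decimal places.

D₁ = 0.68 × 1.057 = 0.7188
P = D₁/(r − g) ⇒ r = D₁/P + g = 0.7188/7.98 + 0.057 = 0.090070 + 0.057 = 0.147070

14.71%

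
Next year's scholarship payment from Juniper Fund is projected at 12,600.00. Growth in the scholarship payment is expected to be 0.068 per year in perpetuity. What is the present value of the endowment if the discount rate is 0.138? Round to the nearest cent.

180000.00

Growing perpetuity: P = D₁ / (r − g) = 12,600.0000 / (0.138 − 0.068) = 180,000.00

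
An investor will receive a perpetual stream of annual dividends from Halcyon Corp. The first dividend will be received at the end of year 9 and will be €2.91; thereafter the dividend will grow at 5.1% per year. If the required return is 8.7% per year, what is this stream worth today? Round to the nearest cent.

€41.47

Value at end of year 8: C₁ / (r − g) = €2.91 / (0.087 − 0.051) = €80.8333
Discount to today: PV = €80.8333 / (1 + 0.087)^8 = €80.8333 / 1.949110 = €41.47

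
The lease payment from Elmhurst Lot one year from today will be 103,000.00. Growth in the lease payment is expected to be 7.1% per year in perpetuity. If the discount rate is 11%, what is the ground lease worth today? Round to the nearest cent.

2641025.64

Growing perpetuity: P = D₁ / (r − g) = 103,000.0000 / (0.11 − 0.071) = 2,641,025.64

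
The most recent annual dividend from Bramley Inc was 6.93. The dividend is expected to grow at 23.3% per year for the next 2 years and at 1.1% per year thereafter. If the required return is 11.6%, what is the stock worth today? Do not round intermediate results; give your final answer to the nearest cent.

97.57

D_1 = 8.54469
D_2 = 10.53560
Terminal value at year 2: TV = D_2×(1+g_2)/(r−g_2) = 10.65149/0.105 = 101.44280
P_0 = D_1/(1+r)^1 + D_2/(1+r)^2 + TV/(1+r)^2
    = 7.65653 + 8.45923 + 81.45033 = 97.56610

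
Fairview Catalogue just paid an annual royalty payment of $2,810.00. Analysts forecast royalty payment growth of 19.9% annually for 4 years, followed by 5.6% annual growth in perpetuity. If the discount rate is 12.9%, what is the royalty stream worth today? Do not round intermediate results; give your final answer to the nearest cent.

$64800.54

D_1 = 3369.19000
D_2 = 4039.65881
D_3 = 4843.55091
D_4 = 5807.41754
Terminal value at year 4: TV = D_4×(1+g_2)/(r−g_2) = 6132.63293/0.073 = 84008.67024
P_0 = D_1/(1+r)^1 + D_2/(1+r)^2 + D_3/(1+r)^3 + D_4/(1+r)^4 + TV/(1+r)^4
    = 2984.22498 + 3169.25221 + 3365.75146 + 3574.43402 + 51706.88113 = 64800.54380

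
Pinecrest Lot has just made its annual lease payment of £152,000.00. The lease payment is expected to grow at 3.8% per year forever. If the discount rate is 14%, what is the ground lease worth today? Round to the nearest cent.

£1546823.53

D₁ = D₀ × (1 + g) = £152,000.00 × 1.038 = £157,776.0000
Growing perpetuity: P = D₁ / (r − g) = £157,776.0000 / (0.14 − 0.038) = £1,546,823.53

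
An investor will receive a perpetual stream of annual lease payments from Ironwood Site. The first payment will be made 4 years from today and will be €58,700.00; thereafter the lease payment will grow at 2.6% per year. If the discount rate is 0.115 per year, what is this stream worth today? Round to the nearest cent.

€475798.96

Value at end of year 3: C₁ / (r − g) = €58,700.00 / (0.115 − 0.026) = €659,550.5618
Discount to today: PV = €659,550.5618 / (1 + 0.115)^3 = €659,550.5618 / 1.386196 = €475,798.96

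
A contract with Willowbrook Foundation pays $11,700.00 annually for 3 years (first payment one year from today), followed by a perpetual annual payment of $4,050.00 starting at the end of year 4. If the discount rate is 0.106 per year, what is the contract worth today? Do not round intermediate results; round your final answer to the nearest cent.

PV of 3-year annuity: $11,700.00 × [1 − (1+0.106)^−3] / 0.106 = 28791.55114
Perpetuity value at year 3: $4,050.00 / 0.106 = 38207.54717
PV of perpetuity: 38207.54717 / (1+0.106)^3 = 28241.24101
Total PV = 28791.55114 + 28241.24101 = 57032.79214

$57032.79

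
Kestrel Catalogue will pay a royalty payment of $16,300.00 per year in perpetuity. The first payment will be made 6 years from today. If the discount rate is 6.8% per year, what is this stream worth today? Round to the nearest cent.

Value at end of year 5: C / r = $16,300.00 / 0.068 = $239,705.8824
Discount to today: PV = $239,705.8824 / (1 + 0.068)^5 = $239,705.8824 / 1.389493 = $172,513.24

$172513.24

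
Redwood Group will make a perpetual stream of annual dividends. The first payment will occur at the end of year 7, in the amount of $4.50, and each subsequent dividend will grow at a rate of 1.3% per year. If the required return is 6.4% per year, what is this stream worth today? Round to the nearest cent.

$60.81

Value at end of year 6: C₁ / (r − g) = $4.50 / (0.064 − 0.013) = $88.2353
Discount to today: PV = $88.2353 / (1 + 0.064)^6 = $88.2353 / 1.450941 = $60.81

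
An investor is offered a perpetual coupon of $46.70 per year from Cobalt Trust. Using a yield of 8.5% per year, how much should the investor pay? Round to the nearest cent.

$549.41

Level perpetuity: PV = C / r = $46.70 / 0.085 = $549.41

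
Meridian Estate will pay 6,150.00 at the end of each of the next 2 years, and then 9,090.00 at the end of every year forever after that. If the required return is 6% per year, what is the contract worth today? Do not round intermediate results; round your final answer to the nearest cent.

PV of 2-year annuity: 6,150.00 × [1 − (1+0.06)^−2] / 0.06 = 11275.36490
Perpetuity value at year 2: 9,090.00 / 0.06 = 151500.00000
PV of perpetuity: 151500.00000 / (1+0.06)^2 = 134834.46066
Total PV = 11275.36490 + 134834.46066 = 146109.82556

146109.83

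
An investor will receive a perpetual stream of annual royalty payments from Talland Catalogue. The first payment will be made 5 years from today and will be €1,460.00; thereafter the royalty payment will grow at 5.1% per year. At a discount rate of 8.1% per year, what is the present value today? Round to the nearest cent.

Value at end of year 4: C₁ / (r − g) = €1,460.00 / (0.081 − 0.051) = €48,666.6667
Discount to today: PV = €48,666.6667 / (1 + 0.081)^4 = €48,666.6667 / 1.365535 = €35,639.27

€35639.27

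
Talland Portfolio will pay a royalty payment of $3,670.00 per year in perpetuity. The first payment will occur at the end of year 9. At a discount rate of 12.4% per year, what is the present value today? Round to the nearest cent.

$11617.53

Value at end of year 8: C / r = $3,670.00 / 0.124 = $29,596.7742
Discount to today: PV = $29,596.7742 / (1 + 0.124)^8 = $29,596.7742 / 2.547596 = $11,617.53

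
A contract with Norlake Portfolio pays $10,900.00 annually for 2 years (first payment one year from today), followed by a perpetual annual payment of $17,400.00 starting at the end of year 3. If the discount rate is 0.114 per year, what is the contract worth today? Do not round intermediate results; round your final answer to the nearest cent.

PV of 2-year annuity: $10,900.00 × [1 − (1+0.114)^−2] / 0.114 = 18567.82778
Perpetuity value at year 2: $17,400.00 / 0.114 = 152631.57895
PV of perpetuity: 152631.57895 / (1+0.114)^2 = 122991.19332
Total PV = 18567.82778 + 122991.19332 = 141559.02110

$141559.02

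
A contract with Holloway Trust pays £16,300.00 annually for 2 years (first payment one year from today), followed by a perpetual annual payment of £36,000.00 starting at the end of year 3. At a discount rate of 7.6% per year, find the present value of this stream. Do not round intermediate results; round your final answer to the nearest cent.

PV of 2-year annuity: £16,300.00 × [1 − (1+0.076)^−2] / 0.076 = 29227.41532
Perpetuity value at year 2: £36,000.00 / 0.076 = 473684.21053
PV of perpetuity: 473684.21053 / (1+0.076)^2 = 409132.86381
Total PV = 29227.41532 + 409132.86381 = 438360.27913

£438360.28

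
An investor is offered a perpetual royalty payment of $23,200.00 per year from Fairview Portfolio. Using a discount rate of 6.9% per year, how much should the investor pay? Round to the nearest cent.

$336231.88

Level perpetuity: PV = C / r = $23,200.00 / 0.069 = $336,231.88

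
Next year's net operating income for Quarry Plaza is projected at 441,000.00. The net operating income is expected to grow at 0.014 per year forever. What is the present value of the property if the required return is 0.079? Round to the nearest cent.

6784615.38

Growing perpetuity: P = D₁ / (r − g) = 441,000.0000 / (0.079 − 0.014) = 6,784,615.38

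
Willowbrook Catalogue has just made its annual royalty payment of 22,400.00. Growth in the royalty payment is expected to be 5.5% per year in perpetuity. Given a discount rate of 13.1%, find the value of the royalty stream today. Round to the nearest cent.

310947.37

D₁ = D₀ × (1 + g) = 22,400.00 × 1.055 = 23,632.0000
Growing perpetuity: P = D₁ / (r − g) = 23,632.0000 / (0.131 − 0.055) = 310,947.37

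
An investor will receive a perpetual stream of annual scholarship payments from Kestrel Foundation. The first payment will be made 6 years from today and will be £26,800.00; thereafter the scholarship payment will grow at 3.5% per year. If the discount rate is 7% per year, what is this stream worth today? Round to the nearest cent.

Value at end of year 5: C₁ / (r − g) = £26,800.00 / (0.07 − 0.035) = £765,714.2857
Discount to today: PV = £765,714.2857 / (1 + 0.07)^5 = £765,714.2857 / 1.402552 = £545,943.70

£545943.70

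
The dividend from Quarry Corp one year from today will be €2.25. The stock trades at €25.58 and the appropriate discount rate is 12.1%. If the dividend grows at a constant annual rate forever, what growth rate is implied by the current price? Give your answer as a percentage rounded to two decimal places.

3.30%

P = D₁/(r−g) ⇒ g = r − D₁/P = 0.121 − €2.25/€25.58 = 0.033041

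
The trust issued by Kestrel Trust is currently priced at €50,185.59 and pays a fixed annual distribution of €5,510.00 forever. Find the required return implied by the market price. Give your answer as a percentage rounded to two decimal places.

P = C/r ⇒ r = C/P = €5,510.00/€50,185.59 = 0.109792

10.98%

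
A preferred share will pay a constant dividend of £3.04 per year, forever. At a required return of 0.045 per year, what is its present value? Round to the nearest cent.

Level perpetuity: PV = C / r = £3.04 / 0.045 = £67.56

£67.56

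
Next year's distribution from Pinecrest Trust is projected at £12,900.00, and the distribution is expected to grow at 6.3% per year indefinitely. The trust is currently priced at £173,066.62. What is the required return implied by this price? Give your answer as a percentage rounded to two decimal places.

P = D₁/(r − g) ⇒ r = D₁/P + g = £12,900.0000/£173,066.62 + 0.063 = 0.074538 + 0.063 = 0.137538

13.75%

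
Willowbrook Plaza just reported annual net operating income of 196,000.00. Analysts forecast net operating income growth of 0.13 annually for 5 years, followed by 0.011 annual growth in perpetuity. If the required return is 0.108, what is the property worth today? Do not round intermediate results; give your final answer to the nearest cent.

D_1 = 221480.00000
D_2 = 250272.40000
D_3 = 282807.81200
D_4 = 319572.82756
D_5 = 361117.29514
Terminal value at year 5: TV = D_5×(1+g_2)/(r−g_2) = 365089.58539/0.097 = 3763810.15865
P_0 = D_1/(1+r)^1 + D_2/(1+r)^2 + D_3/(1+r)^3 + D_4/(1+r)^4 + D_5/(1+r)^5 + TV/(1+r)^5
    = 199891.69675 + 203860.66546 + 207908.44040 + 212036.58633 + 216246.69906 + 2253870.23452 = 3293814.32252

3293814.32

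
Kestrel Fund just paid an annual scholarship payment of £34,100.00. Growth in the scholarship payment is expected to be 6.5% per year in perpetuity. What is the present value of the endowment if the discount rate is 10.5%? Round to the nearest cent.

£907912.50

D₁ = D₀ × (1 + g) = £34,100.00 × 1.065 = £36,316.5000
Growing perpetuity: P = D₁ / (r − g) = £36,316.5000 / (0.105 − 0.065) = £907,912.50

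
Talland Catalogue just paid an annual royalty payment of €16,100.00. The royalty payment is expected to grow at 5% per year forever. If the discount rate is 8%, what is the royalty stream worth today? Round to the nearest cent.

€563500.00

D₁ = D₀ × (1 + g) = €16,100.00 × 1.05 = €16,905.0000
Growing perpetuity: P = D₁ / (r − g) = €16,905.0000 / (0.08 − 0.05) = €563,500.00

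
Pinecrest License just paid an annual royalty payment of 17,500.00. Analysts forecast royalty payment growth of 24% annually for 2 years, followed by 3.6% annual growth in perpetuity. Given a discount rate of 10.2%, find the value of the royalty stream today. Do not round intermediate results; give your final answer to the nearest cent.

D_1 = 21700.00000
D_2 = 26908.00000
Terminal value at year 2: TV = D_2×(1+g_2)/(r−g_2) = 27876.68800/0.066 = 422374.06061
P_0 = D_1/(1+r)^1 + D_2/(1+r)^2 + TV/(1+r)^2
    = 19691.47005 + 22157.37102 + 347803.58151 = 389652.42259

389652.42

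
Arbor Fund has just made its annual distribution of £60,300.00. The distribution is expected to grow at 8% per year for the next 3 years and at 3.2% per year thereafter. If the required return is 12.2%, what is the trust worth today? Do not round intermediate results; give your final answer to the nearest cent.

D_1 = 65124.00000
D_2 = 70333.92000
D_3 = 75960.63360
Terminal value at year 3: TV = D_3×(1+g_2)/(r−g_2) = 78391.37388/0.09 = 871015.26528
P_0 = D_1/(1+r)^1 + D_2/(1+r)^2 + D_3/(1+r)^3 + TV/(1+r)^3
    = 58042.78075 + 55870.05634 + 53778.66385 + 616662.01217 = 784353.51311

£784353.51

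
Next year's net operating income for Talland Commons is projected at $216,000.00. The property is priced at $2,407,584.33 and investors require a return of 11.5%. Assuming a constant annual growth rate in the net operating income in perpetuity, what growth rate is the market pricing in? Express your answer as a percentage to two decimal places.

P = D₁/(r−g) ⇒ g = r − D₁/P = 0.115 − $216,000.00/$2,407,584.33 = 0.025284

2.53%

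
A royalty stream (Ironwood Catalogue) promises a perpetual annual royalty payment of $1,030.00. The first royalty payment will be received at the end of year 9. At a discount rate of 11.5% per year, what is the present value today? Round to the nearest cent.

$3749.22

Value at end of year 8: C / r = $1,030.00 / 0.115 = $8,956.5217
Discount to today: PV = $8,956.5217 / (1 + 0.115)^8 = $8,956.5217 / 2.388905 = $3,749.22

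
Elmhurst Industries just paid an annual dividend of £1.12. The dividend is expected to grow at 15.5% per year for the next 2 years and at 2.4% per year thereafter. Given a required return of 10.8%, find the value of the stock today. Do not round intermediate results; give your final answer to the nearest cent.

D_1 = 1.29360
D_2 = 1.49411
Terminal value at year 2: TV = D_2×(1+g_2)/(r−g_2) = 1.52997/0.084 = 18.21389
P_0 = D_1/(1+r)^1 + D_2/(1+r)^2 + TV/(1+r)^2
    = 1.16751 + 1.21703 + 14.83622 = 17.22076

£17.22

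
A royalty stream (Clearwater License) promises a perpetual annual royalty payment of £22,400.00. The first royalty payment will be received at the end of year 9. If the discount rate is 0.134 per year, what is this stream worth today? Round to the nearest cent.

£61127.80

Value at end of year 8: C / r = £22,400.00 / 0.134 = £167,164.1791
Discount to today: PV = £167,164.1791 / (1 + 0.134)^8 = £167,164.1791 / 2.734667 = £61,127.80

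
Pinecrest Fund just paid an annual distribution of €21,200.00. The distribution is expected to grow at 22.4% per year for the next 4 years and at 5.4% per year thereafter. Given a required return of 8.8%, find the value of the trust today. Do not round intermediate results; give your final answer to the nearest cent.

€1167532.03

D_1 = 25948.80000
D_2 = 31761.33120
D_3 = 38875.86939
D_4 = 47584.06413
Terminal value at year 4: TV = D_4×(1+g_2)/(r−g_2) = 50153.60360/0.034 = 1475105.98809
P_0 = D_1/(1+r)^1 + D_2/(1+r)^2 + D_3/(1+r)^3 + D_4/(1+r)^4 + TV/(1+r)^4
    = 23850.00000 + 26831.25000 + 30185.15625 + 33958.30078 + 1052707.32422 = 1167532.03125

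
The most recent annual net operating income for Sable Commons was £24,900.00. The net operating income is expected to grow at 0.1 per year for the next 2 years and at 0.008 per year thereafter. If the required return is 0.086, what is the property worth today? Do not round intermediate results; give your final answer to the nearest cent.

£380901.69

D_1 = 27390.00000
D_2 = 30129.00000
Terminal value at year 2: TV = D_2×(1+g_2)/(r−g_2) = 30370.03200/0.078 = 389359.38462
P_0 = D_1/(1+r)^1 + D_2/(1+r)^2 + TV/(1+r)^2
    = 25220.99448 + 25546.12700 + 330134.56432 = 380901.68579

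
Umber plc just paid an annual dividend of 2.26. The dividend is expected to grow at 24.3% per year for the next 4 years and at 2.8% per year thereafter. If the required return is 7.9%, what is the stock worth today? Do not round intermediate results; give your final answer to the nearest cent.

D_1 = 2.80918
D_2 = 3.49181
D_3 = 4.34032
D_4 = 5.39502
Terminal value at year 4: TV = D_4×(1+g_2)/(r−g_2) = 5.54608/0.051 = 108.74665
P_0 = D_1/(1+r)^1 + D_2/(1+r)^2 + D_3/(1+r)^3 + D_4/(1+r)^4 + TV/(1+r)^4
    = 2.60350 + 2.99922 + 3.45508 + 3.98022 + 80.22877 = 93.26678

93.27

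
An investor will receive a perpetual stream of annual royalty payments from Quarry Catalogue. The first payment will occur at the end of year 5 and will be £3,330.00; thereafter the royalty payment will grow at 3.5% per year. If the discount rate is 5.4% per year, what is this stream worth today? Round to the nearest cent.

Value at end of year 4: C₁ / (r − g) = £3,330.00 / (0.054 − 0.035) = £175,263.1579
Discount to today: PV = £175,263.1579 / (1 + 0.054)^4 = £175,263.1579 / 1.234134 = £142,013.03

£142013.03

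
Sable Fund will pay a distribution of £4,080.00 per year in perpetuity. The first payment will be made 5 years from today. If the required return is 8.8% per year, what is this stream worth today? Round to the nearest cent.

Value at end of year 4: C / r = £4,080.00 / 0.088 = £46,363.6364
Discount to today: PV = £46,363.6364 / (1 + 0.088)^4 = £46,363.6364 / 1.401250 = £33,087.34

£33087.34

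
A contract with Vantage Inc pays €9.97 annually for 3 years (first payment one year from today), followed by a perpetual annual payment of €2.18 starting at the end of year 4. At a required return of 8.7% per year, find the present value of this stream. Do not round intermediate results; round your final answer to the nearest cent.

PV of 3-year annuity: €9.97 × [1 − (1+0.087)^−3] / 0.087 = 25.37255
Perpetuity value at year 3: €2.18 / 0.087 = 25.05747
PV of perpetuity: 25.05747 / (1+0.087)^3 = 19.50961
Total PV = 25.37255 + 19.50961 = 44.88216

€44.88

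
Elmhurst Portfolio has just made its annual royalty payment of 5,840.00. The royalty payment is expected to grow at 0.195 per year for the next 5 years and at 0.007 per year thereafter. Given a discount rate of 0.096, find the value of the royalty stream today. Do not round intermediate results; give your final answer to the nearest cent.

D_1 = 6978.80000
D_2 = 8339.66600
D_3 = 9965.90087
D_4 = 11909.25154
D_5 = 14231.55559
Terminal value at year 5: TV = D_5×(1+g_2)/(r−g_2) = 14331.17648/0.089 = 161024.45482
P_0 = D_1/(1+r)^1 + D_2/(1+r)^2 + D_3/(1+r)^3 + D_4/(1+r)^4 + D_5/(1+r)^5 + TV/(1+r)^5
    = 6367.51825 + 6942.68641 + 7569.80863 + 8253.57784 + 8999.11088 + 101821.40061 = 139954.10262

139954.10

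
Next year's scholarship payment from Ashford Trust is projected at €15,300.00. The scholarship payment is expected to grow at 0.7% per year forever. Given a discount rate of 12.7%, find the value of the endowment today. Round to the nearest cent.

Growing perpetuity: P = D₁ / (r − g) = €15,300.0000 / (0.127 − 0.007) = €127,500.00

€127500.00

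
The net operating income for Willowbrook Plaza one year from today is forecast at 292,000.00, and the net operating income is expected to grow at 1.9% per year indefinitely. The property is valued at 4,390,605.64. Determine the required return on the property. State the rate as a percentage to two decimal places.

8.55%

P = D₁/(r − g) ⇒ r = D₁/P + g = 292,000.0000/4,390,605.64 + 0.019 = 0.066506 + 0.019 = 0.085506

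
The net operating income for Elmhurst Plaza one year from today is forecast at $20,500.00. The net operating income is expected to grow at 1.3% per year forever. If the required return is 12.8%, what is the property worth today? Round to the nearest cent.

$178260.87

Growing perpetuity: P = D₁ / (r − g) = $20,500.0000 / (0.128 − 0.013) = $178,260.87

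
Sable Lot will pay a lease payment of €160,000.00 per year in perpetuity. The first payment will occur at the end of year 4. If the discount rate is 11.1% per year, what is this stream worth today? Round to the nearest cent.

€1051126.12

Value at end of year 3: C / r = €160,000.00 / 0.111 = €1,441,441.4414
Discount to today: PV = €1,441,441.4414 / (1 + 0.111)^3 = €1,441,441.4414 / 1.371331 = €1,051,126.12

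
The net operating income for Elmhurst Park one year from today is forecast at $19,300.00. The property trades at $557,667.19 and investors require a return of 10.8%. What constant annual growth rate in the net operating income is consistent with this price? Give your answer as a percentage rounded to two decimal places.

7.34%

P = D₁/(r−g) ⇒ g = r − D₁/P = 0.108 − $19,300.00/$557,667.19 = 0.073392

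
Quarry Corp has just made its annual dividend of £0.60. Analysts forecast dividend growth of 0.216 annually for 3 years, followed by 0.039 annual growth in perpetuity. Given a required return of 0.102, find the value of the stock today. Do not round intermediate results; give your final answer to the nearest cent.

D_1 = 0.72960
D_2 = 0.88719
D_3 = 1.07883
Terminal value at year 3: TV = D_3×(1+g_2)/(r−g_2) = 1.12090/0.063 = 17.79209
P_0 = D_1/(1+r)^1 + D_2/(1+r)^2 + D_3/(1+r)^3 + TV/(1+r)^3
    = 0.66207 + 0.73056 + 0.80613 + 13.29481 = 15.49357

£15.49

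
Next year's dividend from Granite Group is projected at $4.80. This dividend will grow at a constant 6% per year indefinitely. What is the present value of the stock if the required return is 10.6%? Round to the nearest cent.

Growing perpetuity: P = D₁ / (r − g) = $4.8000 / (0.106 − 0.06) = $104.35

$104.35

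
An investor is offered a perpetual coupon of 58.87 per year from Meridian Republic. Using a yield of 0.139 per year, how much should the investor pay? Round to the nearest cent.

423.53

Level perpetuity: PV = C / r = 58.87 / 0.139 = 423.53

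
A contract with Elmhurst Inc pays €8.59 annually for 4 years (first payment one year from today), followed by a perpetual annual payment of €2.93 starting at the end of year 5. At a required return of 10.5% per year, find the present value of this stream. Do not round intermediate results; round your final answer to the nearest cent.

PV of 4-year annuity: €8.59 × [1 − (1+0.105)^−4] / 0.105 = 26.93702
Perpetuity value at year 4: €2.93 / 0.105 = 27.90476
PV of perpetuity: 27.90476 / (1+0.105)^4 = 18.71670
Total PV = 26.93702 + 18.71670 = 45.65372

€45.65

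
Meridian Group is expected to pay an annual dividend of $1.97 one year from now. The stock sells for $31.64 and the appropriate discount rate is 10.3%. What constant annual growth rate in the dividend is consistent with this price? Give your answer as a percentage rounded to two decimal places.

P = D₁/(r−g) ⇒ g = r − D₁/P = 0.103 − $1.97/$31.64 = 0.040737

4.07%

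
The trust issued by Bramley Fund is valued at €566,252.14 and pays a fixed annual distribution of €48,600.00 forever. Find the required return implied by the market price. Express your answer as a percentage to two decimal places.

P = C/r ⇒ r = C/P = €48,600.00/€566,252.14 = 0.085827

8.58%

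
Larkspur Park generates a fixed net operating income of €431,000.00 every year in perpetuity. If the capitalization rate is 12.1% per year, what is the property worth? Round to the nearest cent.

€3561983.47

Level perpetuity: PV = C / r = €431,000.00 / 0.121 = €3,561,983.47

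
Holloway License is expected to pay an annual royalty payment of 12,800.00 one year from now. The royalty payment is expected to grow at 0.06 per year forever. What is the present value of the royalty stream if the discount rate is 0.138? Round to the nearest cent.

164102.56

Growing perpetuity: P = D₁ / (r − g) = 12,800.0000 / (0.138 − 0.06) = 164,102.56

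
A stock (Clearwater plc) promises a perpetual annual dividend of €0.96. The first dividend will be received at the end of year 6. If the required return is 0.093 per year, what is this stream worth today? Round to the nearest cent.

€6.62

Value at end of year 5: C / r = €0.96 / 0.093 = €10.3226
Discount to today: PV = €10.3226 / (1 + 0.093)^5 = €10.3226 / 1.559915 = €6.62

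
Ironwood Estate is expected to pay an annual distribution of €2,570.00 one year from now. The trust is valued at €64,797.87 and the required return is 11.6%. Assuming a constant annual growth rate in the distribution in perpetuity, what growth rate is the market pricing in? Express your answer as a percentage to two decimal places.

7.63%

P = D₁/(r−g) ⇒ g = r − D₁/P = 0.116 − €2,570.00/€64,797.87 = 0.076338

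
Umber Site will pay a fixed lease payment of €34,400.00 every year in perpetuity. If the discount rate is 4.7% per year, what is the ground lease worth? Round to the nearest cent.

Level perpetuity: PV = C / r = €34,400.00 / 0.047 = €731,914.89

€731914.89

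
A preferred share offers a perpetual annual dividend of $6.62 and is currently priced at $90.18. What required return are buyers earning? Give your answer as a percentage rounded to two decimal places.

P = C/r ⇒ r = C/P = $6.62/$90.18 = 0.073409

7.34%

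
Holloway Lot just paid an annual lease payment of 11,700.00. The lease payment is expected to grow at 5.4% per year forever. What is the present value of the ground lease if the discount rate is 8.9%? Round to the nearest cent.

352337.14

D₁ = D₀ × (1 + g) = 11,700.00 × 1.054 = 12,331.8000
Growing perpetuity: P = D₁ / (r − g) = 12,331.8000 / (0.089 − 0.054) = 352,337.14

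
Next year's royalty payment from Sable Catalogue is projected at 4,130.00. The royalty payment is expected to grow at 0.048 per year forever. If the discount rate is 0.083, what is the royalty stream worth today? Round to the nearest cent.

Growing perpetuity: P = D₁ / (r − g) = 4,130.0000 / (0.083 − 0.048) = 118,000.00

118000.00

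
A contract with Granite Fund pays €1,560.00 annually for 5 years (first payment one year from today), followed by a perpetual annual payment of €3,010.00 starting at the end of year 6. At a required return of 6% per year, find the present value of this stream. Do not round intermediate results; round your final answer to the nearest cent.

PV of 5-year annuity: €1,560.00 × [1 − (1+0.06)^−5] / 0.06 = 6571.28751
Perpetuity value at year 5: €3,010.00 / 0.06 = 50166.66667
PV of perpetuity: 50166.66667 / (1+0.06)^5 = 37487.45167
Total PV = 6571.28751 + 37487.45167 = 44058.73918

€44058.74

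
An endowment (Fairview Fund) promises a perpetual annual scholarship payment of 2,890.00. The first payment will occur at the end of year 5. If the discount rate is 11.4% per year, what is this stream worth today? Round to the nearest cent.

Value at end of year 4: C / r = 2,890.00 / 0.114 = 25,350.8772
Discount to today: PV = 25,350.8772 / (1 + 0.114)^4 = 25,350.8772 / 1.540071 = 16,460.85

16460.85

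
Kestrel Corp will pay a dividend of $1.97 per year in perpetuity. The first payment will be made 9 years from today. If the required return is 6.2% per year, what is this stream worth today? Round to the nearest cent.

$19.64

Value at end of year 8: C / r = $1.97 / 0.062 = $31.7742
Discount to today: PV = $31.7742 / (1 + 0.062)^8 = $31.7742 / 1.618066 = $19.64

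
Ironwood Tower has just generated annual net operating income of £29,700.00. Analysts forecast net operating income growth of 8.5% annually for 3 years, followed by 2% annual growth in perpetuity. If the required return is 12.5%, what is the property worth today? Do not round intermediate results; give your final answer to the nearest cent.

D_1 = 32224.50000
D_2 = 34963.58250
D_3 = 37935.48701
Terminal value at year 3: TV = D_3×(1+g_2)/(r−g_2) = 38694.19675/0.105 = 368516.15955
P_0 = D_1/(1+r)^1 + D_2/(1+r)^2 + D_3/(1+r)^3 + TV/(1+r)^3
    = 28644.00000 + 27625.54667 + 26643.30501 + 258820.67721 = 341733.52889

£341733.53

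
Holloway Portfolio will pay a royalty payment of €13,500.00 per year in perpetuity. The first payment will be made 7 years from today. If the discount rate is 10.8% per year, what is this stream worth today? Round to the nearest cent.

Value at end of year 6: C / r = €13,500.00 / 0.108 = €125,000.0000
Discount to today: PV = €125,000.0000 / (1 + 0.108)^6 = €125,000.0000 / 1.850285 = €67,557.17

€67557.17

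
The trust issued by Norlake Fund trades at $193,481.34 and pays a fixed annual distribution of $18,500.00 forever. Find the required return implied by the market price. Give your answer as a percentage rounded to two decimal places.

P = C/r ⇒ r = C/P = $18,500.00/$193,481.34 = 0.095616

9.56%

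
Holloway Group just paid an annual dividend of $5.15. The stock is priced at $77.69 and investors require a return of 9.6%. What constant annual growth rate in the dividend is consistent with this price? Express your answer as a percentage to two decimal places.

P = D₀(1+g)/(r−g) ⇒ P(r−g) = D₀(1+g) ⇒ g(P+D₀) = P·r − D₀
g = (P·r − D₀)/(P + D₀) = ($77.69×0.096 − $5.15) / ($77.69 + $5.15) = 0.027864

2.79%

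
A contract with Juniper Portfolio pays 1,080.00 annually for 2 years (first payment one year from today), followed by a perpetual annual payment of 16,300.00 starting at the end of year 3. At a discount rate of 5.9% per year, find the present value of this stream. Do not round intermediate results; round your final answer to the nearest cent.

PV of 2-year annuity: 1,080.00 × [1 − (1+0.059)^−2] / 0.059 = 1982.84233
Perpetuity value at year 2: 16,300.00 / 0.059 = 276271.18644
PV of perpetuity: 276271.18644 / (1+0.059)^2 = 246344.95497
Total PV = 1982.84233 + 246344.95497 = 248327.79730

248327.80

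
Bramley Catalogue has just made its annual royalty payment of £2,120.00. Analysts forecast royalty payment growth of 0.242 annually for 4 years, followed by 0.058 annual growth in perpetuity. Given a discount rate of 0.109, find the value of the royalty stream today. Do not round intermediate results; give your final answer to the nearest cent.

£80531.04

D_1 = 2633.04000
D_2 = 3270.23568
D_3 = 4061.63271
D_4 = 5044.54783
Terminal value at year 4: TV = D_4×(1+g_2)/(r−g_2) = 5337.13161/0.051 = 104649.63933
P_0 = D_1/(1+r)^1 + D_2/(1+r)^2 + D_3/(1+r)^3 + D_4/(1+r)^4 + TV/(1+r)^4
    = 2374.24707 + 2658.98545 + 2977.87189 + 3335.00170 + 69184.93724 = 80531.04334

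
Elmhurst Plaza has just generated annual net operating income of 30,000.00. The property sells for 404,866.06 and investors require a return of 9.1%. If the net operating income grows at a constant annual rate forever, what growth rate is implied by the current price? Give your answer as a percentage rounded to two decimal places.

P = D₀(1+g)/(r−g) ⇒ P(r−g) = D₀(1+g) ⇒ g(P+D₀) = P·r − D₀
g = (P·r − D₀)/(P + D₀) = (404,866.06×0.091 − 30,000.00) / (404,866.06 + 30,000.00) = 0.015735

1.57%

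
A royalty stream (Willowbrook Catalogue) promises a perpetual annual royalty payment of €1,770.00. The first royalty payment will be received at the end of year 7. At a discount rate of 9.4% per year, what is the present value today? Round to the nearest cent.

€10983.52

Value at end of year 6: C / r = €1,770.00 / 0.094 = €18,829.7872
Discount to today: PV = €18,829.7872 / (1 + 0.094)^6 = €18,829.7872 / 1.714368 = €10,983.52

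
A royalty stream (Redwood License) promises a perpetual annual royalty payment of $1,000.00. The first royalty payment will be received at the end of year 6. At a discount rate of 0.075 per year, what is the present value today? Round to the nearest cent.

$9287.45

Value at end of year 5: C / r = $1,000.00 / 0.075 = $13,333.3333
Discount to today: PV = $13,333.3333 / (1 + 0.075)^5 = $13,333.3333 / 1.435629 = $9,287.45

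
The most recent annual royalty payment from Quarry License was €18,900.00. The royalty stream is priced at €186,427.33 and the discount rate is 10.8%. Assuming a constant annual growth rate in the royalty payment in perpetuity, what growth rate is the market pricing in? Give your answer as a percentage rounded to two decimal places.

P = D₀(1+g)/(r−g) ⇒ P(r−g) = D₀(1+g) ⇒ g(P+D₀) = P·r − D₀
g = (P·r − D₀)/(P + D₀) = (€186,427.33×0.108 − €18,900.00) / (€186,427.33 + €18,900.00) = 0.006011

0.60%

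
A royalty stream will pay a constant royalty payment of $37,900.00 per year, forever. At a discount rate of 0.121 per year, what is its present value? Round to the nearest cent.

$313223.14

Level perpetuity: PV = C / r = $37,900.00 / 0.121 = $313,223.14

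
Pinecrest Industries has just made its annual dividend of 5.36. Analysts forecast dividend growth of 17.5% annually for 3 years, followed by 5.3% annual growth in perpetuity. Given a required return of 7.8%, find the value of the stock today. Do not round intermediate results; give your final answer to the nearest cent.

D_1 = 6.29800
D_2 = 7.40015
D_3 = 8.69518
Terminal value at year 3: TV = D_3×(1+g_2)/(r−g_2) = 9.15602/0.025 = 366.24082
P_0 = D_1/(1+r)^1 + D_2/(1+r)^2 + D_3/(1+r)^3 + TV/(1+r)^3
    = 5.84230 + 6.36800 + 6.94100 + 292.35496 = 311.50626

311.51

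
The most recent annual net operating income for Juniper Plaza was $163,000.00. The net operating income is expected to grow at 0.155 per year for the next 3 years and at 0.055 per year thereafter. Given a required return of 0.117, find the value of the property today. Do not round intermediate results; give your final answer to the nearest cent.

$3589474.64

D_1 = 188265.00000
D_2 = 217446.07500
D_3 = 251150.21663
Terminal value at year 3: TV = D_3×(1+g_2)/(r−g_2) = 264963.47854/0.062 = 4273604.49257
P_0 = D_1/(1+r)^1 + D_2/(1+r)^2 + D_3/(1+r)^3 + TV/(1+r)^3
    = 168545.21038 + 174279.06714 + 180207.98796 + 3066442.37569 = 3589474.64117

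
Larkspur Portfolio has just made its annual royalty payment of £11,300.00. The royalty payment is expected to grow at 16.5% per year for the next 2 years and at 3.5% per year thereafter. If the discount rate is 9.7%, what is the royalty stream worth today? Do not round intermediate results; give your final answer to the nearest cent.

D_1 = 13164.50000
D_2 = 15336.64250
Terminal value at year 2: TV = D_2×(1+g_2)/(r−g_2) = 15873.42499/0.062 = 256022.98367
P_0 = D_1/(1+r)^1 + D_2/(1+r)^2 + TV/(1+r)^2
    = 12000.45579 + 12744.33090 + 212748.10448 = 237492.89117

£237492.89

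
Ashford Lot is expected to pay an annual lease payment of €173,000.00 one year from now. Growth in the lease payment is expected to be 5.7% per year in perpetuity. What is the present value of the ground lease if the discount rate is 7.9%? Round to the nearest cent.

Growing perpetuity: P = D₁ / (r − g) = €173,000.0000 / (0.079 − 0.057) = €7,863,636.36

€7863636.36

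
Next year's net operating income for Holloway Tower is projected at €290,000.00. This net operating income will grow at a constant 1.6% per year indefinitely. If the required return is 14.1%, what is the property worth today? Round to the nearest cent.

€2320000.00

Growing perpetuity: P = D₁ / (r − g) = €290,000.0000 / (0.141 − 0.016) = €2,320,000.00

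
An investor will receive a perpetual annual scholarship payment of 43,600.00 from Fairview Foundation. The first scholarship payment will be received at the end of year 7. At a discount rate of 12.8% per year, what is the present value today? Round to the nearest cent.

Value at end of year 6: C / r = 43,600.00 / 0.128 = 340,625.0000
Discount to today: PV = 340,625.0000 / (1 + 0.128)^6 = 340,625.0000 / 2.059940 = 165,356.75

165356.75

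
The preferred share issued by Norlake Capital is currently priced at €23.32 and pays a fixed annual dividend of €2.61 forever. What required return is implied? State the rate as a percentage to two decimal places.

P = C/r ⇒ r = C/P = €2.61/€23.32 = 0.111921

11.19%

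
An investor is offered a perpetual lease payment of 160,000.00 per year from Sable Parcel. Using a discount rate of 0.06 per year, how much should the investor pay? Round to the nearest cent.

2666666.67

Level perpetuity: PV = C / r = 160,000.00 / 0.06 = 2,666,666.67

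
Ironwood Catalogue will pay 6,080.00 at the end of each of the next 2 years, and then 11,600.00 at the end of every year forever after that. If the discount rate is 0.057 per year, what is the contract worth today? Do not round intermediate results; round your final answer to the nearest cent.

PV of 2-year annuity: 6,080.00 × [1 − (1+0.057)^−2] / 0.057 = 11194.06686
Perpetuity value at year 2: 11,600.00 / 0.057 = 203508.77193
PV of perpetuity: 203508.77193 / (1+0.057)^2 = 182151.67069
Total PV = 11194.06686 + 182151.67069 = 193345.73755

193345.74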